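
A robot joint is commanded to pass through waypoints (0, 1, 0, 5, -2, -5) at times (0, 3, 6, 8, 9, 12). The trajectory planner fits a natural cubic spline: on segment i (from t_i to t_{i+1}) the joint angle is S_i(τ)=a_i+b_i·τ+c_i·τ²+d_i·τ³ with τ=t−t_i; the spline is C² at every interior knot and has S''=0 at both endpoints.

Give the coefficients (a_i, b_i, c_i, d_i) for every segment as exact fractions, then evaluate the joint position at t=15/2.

  seg 0: a=0 b=1147/1074 c=0 d=-263/3222
  seg 1: a=1 b=-610/537 c=-263/358 d=3229/9666
  seg 2: a=0 b=3733/1074 c=1220/537 d=-247/179
  seg 3: a=5 b=-4291/1074 c=-3226/537 d=1075/358
  seg 4: a=-2 b=-3760/537 c=3223/1074 d=-3223/9666
S(15/2) = 8117/1432

Δ: Δ0=1/3, Δ1=-1/3, Δ2=5/2, Δ3=-7, Δ4=-1
row 1: diag=12, rhs=-4; c'=1/4, d'=-1/3
row 2: denom=10−3·1/4=37/4; d'=(17−3·-1/3)/(37/4)=72/37
row 3: denom=6−2·8/37=206/37; d'=(-57−2·72/37)/(206/37)=-2253/206
row 4: denom=8−1·37/206=1611/206; d'=(36−1·-2253/206)/(1611/206)=3223/537
back: M4=3223/537
back: M3=-2253/206−37/206·3223/537=-6452/537
back: M2=72/37−8/37·-6452/537=2440/537
back: M1=-1/3−1/4·2440/537=-263/179
M: M0=0, M1=-263/179, M2=2440/537, M3=-6452/537, M4=3223/537, M5=0
seg 0: a=0, c=M0/2=0, d=(M1−M0)/(6·3)=-263/3222, b=Δ0−h0·(2M0+M1)/6=1147/1074
seg 1: a=1, c=M1/2=-263/358, d=(M2−M1)/(6·3)=3229/9666, b=Δ1−h1·(2M1+M2)/6=-610/537
seg 2: a=0, c=M2/2=1220/537, d=(M3−M2)/(6·2)=-247/179, b=Δ2−h2·(2M2+M3)/6=3733/1074
seg 3: a=5, c=M3/2=-3226/537, d=(M4−M3)/(6·1)=1075/358, b=Δ3−h3·(2M3+M4)/6=-4291/1074
seg 4: a=-2, c=M4/2=3223/1074, d=(M5−M4)/(6·3)=-3223/9666, b=Δ4−h4·(2M4+M5)/6=-3760/537
t_q=15/2 → seg 2, τ=3/2; S=0+3733/1074·τ+1220/537·τ²+-247/179·τ³=8117/1432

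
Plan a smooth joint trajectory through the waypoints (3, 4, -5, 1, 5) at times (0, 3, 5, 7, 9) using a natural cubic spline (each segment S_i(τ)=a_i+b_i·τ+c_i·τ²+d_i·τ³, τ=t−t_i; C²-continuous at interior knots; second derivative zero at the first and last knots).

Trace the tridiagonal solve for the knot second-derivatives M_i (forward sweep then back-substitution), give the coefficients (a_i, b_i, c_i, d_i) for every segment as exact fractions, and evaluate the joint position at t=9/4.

  seg 0: a=3 b=2147/852 c=0 d=-69/284
  seg 1: a=4 b=-1721/426 c=-621/284 d=1667/1704
  seg 2: a=-5 b=-223/213 c=523/142 d=-707/852
  seg 3: a=1 b=794/213 c=-92/71 d=46/213
S(9/4) = 107283/18176

Δ: Δ0=1/3, Δ1=-9/2, Δ2=3, Δ3=2
row 1: diag=10, rhs=-29; c'=1/5, d'=-29/10
row 2: denom=8−2·1/5=38/5; d'=(45−2·-29/10)/(38/5)=127/19
row 3: denom=8−2·5/19=142/19; d'=(-6−2·127/19)/(142/19)=-184/71
back: M3=-184/71
back: M2=127/19−5/19·-184/71=523/71
back: M1=-29/10−1/5·523/71=-621/142
M: M0=0, M1=-621/142, M2=523/71, M3=-184/71, M4=0
seg 0: a=3, c=M0/2=0, d=(M1−M0)/(6·3)=-69/284, b=Δ0−h0·(2M0+M1)/6=2147/852
seg 1: a=4, c=M1/2=-621/284, d=(M2−M1)/(6·2)=1667/1704, b=Δ1−h1·(2M1+M2)/6=-1721/426
seg 2: a=-5, c=M2/2=523/142, d=(M3−M2)/(6·2)=-707/852, b=Δ2−h2·(2M2+M3)/6=-223/213
seg 3: a=1, c=M3/2=-92/71, d=(M4−M3)/(6·2)=46/213, b=Δ3−h3·(2M3+M4)/6=794/213
t_q=9/4 → seg 0, τ=9/4; S=3+2147/852·τ+0·τ²+-69/284·τ³=107283/18176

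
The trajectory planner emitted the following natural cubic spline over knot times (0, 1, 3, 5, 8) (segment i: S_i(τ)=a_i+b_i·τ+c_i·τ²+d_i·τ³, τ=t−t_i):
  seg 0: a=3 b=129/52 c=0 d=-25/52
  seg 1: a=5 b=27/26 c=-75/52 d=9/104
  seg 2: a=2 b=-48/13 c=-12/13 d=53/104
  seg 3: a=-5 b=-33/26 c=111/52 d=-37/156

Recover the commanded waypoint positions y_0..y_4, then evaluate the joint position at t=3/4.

y_0=3 y_1=5 y_2=2 y_3=-5 y_4=4
S(3/4) = 15501/3328

y_0 = S_0(0) = a_0 = 3
y_1 = S_1(0) = a_1 = 5
y_2 = S_2(0) = a_2 = 2
y_3 = S_3(0) = a_3 = -5
y_4 = S_3(3) = 4
t_q=3/4 is in segment 0 (τ=3/4); S_0(τ)=15501/3328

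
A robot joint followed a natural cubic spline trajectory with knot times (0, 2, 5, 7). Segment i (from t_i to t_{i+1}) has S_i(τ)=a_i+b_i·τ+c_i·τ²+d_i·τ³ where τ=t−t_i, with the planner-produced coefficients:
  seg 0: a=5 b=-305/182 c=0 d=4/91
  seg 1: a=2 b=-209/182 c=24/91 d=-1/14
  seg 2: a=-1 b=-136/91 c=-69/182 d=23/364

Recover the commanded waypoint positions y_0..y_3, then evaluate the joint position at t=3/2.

y_0 = S_0(0) = a_0 = 5
y_1 = S_1(0) = a_1 = 2
y_2 = S_2(0) = a_2 = -1
y_3 = S_2(2) = -5
t_q=3/2 is in segment 0 (τ=3/2); S_0(τ)=137/52

y_0=5 y_1=2 y_2=-1 y_3=-5
S(3/2) = 137/52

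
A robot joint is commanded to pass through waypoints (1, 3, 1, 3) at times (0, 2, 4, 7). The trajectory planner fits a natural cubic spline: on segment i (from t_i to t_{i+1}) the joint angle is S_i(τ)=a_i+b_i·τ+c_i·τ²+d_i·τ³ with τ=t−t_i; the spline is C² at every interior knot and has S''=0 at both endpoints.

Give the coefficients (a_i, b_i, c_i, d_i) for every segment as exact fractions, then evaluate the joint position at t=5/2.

  seg 0: a=1 b=92/57 c=0 d=-35/228
  seg 1: a=3 b=-13/57 c=-35/38 d=61/228
  seg 2: a=1 b=-40/57 c=13/19 d=-13/171
S(5/2) = 1635/608

Δ: Δ0=1, Δ1=-1, Δ2=2/3
row 1: diag=8, rhs=-12; c'=1/4, d'=-3/2
row 2: denom=10−2·1/4=19/2; d'=(10−2·-3/2)/(19/2)=26/19
back: M2=26/19
back: M1=-3/2−1/4·26/19=-35/19
M: M0=0, M1=-35/19, M2=26/19, M3=0
seg 0: a=1, c=M0/2=0, d=(M1−M0)/(6·2)=-35/228, b=Δ0−h0·(2M0+M1)/6=92/57
seg 1: a=3, c=M1/2=-35/38, d=(M2−M1)/(6·2)=61/228, b=Δ1−h1·(2M1+M2)/6=-13/57
seg 2: a=1, c=M2/2=13/19, d=(M3−M2)/(6·3)=-13/171, b=Δ2−h2·(2M2+M3)/6=-40/57
t_q=5/2 → seg 1, τ=1/2; S=3+-13/57·τ+-35/38·τ²+61/228·τ³=1635/608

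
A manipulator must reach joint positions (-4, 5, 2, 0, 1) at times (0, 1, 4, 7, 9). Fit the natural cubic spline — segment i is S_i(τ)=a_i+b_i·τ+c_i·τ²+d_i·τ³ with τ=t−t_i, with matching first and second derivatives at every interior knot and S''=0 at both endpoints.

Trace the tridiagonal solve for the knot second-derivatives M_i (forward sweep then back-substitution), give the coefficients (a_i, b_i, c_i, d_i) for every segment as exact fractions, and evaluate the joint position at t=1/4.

  seg 0: a=-4 b=2369/228 c=0 d=-317/228
  seg 1: a=5 b=709/114 c=-317/76 d=1207/2052
  seg 2: a=2 b=-667/228 c=64/57 d=-253/2052
  seg 3: a=0 b=55/114 c=1/76 d=-1/456
S(1/4) = -6927/4864

Δ: Δ0=9, Δ1=-1, Δ2=-2/3, Δ3=1/2
row 1: diag=8, rhs=-60; c'=3/8, d'=-15/2
row 2: denom=12−3·3/8=87/8; d'=(2−3·-15/2)/(87/8)=196/87
row 3: denom=10−3·8/29=266/29; d'=(7−3·196/87)/(266/29)=1/38
back: M3=1/38
back: M2=196/87−8/29·1/38=128/57
back: M1=-15/2−3/8·128/57=-317/38
M: M0=0, M1=-317/38, M2=128/57, M3=1/38, M4=0
seg 0: a=-4, c=M0/2=0, d=(M1−M0)/(6·1)=-317/228, b=Δ0−h0·(2M0+M1)/6=2369/228
seg 1: a=5, c=M1/2=-317/76, d=(M2−M1)/(6·3)=1207/2052, b=Δ1−h1·(2M1+M2)/6=709/114
seg 2: a=2, c=M2/2=64/57, d=(M3−M2)/(6·3)=-253/2052, b=Δ2−h2·(2M2+M3)/6=-667/228
seg 3: a=0, c=M3/2=1/76, d=(M4−M3)/(6·2)=-1/456, b=Δ3−h3·(2M3+M4)/6=55/114
t_q=1/4 → seg 0, τ=1/4; S=-4+2369/228·τ+0·τ²+-317/228·τ³=-6927/4864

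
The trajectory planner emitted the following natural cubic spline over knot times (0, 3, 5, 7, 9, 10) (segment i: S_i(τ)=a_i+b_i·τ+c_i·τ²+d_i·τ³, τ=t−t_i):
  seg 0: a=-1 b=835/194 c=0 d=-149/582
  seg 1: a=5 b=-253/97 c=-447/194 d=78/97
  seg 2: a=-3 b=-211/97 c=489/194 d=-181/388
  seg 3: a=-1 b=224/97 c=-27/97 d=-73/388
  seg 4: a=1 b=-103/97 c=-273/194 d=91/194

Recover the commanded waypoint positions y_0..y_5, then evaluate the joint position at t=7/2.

y_0=-1 y_1=5 y_2=-3 y_3=-1 y_4=1 y_5=-1
S(7/2) = 2499/776

y_0 = S_0(0) = a_0 = -1
y_1 = S_1(0) = a_1 = 5
y_2 = S_2(0) = a_2 = -3
y_3 = S_3(0) = a_3 = -1
y_4 = S_4(0) = a_4 = 1
y_5 = S_4(1) = -1
t_q=7/2 is in segment 1 (τ=1/2); S_1(τ)=2499/776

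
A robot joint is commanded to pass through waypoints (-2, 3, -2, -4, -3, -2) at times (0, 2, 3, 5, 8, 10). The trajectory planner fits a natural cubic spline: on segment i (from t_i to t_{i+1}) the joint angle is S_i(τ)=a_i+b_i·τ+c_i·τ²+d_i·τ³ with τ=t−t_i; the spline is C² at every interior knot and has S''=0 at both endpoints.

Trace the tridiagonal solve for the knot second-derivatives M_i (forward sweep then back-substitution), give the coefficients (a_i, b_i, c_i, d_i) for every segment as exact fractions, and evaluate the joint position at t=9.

Δ: Δ0=5/2, Δ1=-5, Δ2=-1, Δ3=1/3, Δ4=1/2
row 1: diag=6, rhs=-45; c'=1/6, d'=-15/2
row 2: denom=6−1·1/6=35/6; d'=(24−1·-15/2)/(35/6)=27/5
row 3: denom=10−2·12/35=326/35; d'=(8−2·27/5)/(326/35)=-49/163
row 4: denom=10−3·105/326=2945/326; d'=(1−3·-49/163)/(2945/326)=4/19
back: M4=4/19
back: M3=-49/163−105/326·4/19=-7/19
back: M2=27/5−12/35·-7/19=105/19
back: M1=-15/2−1/6·105/19=-160/19
M: M0=0, M1=-160/19, M2=105/19, M3=-7/19, M4=4/19, M5=0
seg 0: a=-2, c=M0/2=0, d=(M1−M0)/(6·2)=-40/57, b=Δ0−h0·(2M0+M1)/6=605/114
seg 1: a=3, c=M1/2=-80/19, d=(M2−M1)/(6·1)=265/114, b=Δ1−h1·(2M1+M2)/6=-355/114
seg 2: a=-2, c=M2/2=105/38, d=(M3−M2)/(6·2)=-28/57, b=Δ2−h2·(2M2+M3)/6=-260/57
seg 3: a=-4, c=M3/2=-7/38, d=(M4−M3)/(6·3)=11/342, b=Δ3−h3·(2M3+M4)/6=34/57
seg 4: a=-3, c=M4/2=2/19, d=(M5−M4)/(6·2)=-1/57, b=Δ4−h4·(2M4+M5)/6=41/114
t_q=9 → seg 4, τ=1; S=-3+41/114·τ+2/19·τ²+-1/57·τ³=-97/38

  seg 0: a=-2 b=605/114 c=0 d=-40/57
  seg 1: a=3 b=-355/114 c=-80/19 d=265/114
  seg 2: a=-2 b=-260/57 c=105/38 d=-28/57
  seg 3: a=-4 b=34/57 c=-7/38 d=11/342
  seg 4: a=-3 b=41/114 c=2/19 d=-1/57
S(9) = -97/38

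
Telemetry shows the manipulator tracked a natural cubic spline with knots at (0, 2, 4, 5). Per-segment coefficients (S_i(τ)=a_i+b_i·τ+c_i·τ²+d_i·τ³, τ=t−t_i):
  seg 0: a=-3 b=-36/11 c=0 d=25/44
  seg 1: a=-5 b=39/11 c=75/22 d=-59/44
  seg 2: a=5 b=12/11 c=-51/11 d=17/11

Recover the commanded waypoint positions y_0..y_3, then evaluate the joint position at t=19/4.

y_0 = S_0(0) = a_0 = -3
y_1 = S_1(0) = a_1 = -5
y_2 = S_2(0) = a_2 = 5
y_3 = S_2(1) = 3
t_q=19/4 is in segment 2 (τ=3/4); S_2(τ)=2719/704

y_0=-3 y_1=-5 y_2=5 y_3=3
S(19/4) = 2719/704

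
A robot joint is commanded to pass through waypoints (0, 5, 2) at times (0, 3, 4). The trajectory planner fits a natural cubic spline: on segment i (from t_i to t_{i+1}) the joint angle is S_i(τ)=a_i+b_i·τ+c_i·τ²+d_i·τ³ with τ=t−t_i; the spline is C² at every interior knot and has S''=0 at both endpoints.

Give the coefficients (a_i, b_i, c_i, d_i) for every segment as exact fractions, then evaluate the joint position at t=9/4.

  seg 0: a=0 b=41/12 c=0 d=-7/36
  seg 1: a=5 b=-11/6 c=-7/4 d=7/12
S(9/4) = 1401/256

Δ: Δ0=5/3, Δ1=-3
row 1: diag=8, rhs=-28; c'=1/8, d'=-7/2
back: M1=-7/2
M: M0=0, M1=-7/2, M2=0
seg 0: a=0, c=M0/2=0, d=(M1−M0)/(6·3)=-7/36, b=Δ0−h0·(2M0+M1)/6=41/12
seg 1: a=5, c=M1/2=-7/4, d=(M2−M1)/(6·1)=7/12, b=Δ1−h1·(2M1+M2)/6=-11/6
t_q=9/4 → seg 0, τ=9/4; S=0+41/12·τ+0·τ²+-7/36·τ³=1401/256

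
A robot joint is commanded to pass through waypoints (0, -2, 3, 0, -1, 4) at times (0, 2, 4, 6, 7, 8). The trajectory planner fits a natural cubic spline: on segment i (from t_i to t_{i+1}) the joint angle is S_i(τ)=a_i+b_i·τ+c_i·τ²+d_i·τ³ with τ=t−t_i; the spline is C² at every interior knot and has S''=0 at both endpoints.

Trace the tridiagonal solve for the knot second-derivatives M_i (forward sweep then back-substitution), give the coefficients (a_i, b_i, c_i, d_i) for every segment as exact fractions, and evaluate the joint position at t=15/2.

Δ: Δ0=-1, Δ1=5/2, Δ2=-3/2, Δ3=-1, Δ4=5
row 1: diag=8, rhs=21; c'=1/4, d'=21/8
row 2: denom=8−2·1/4=15/2; d'=(-24−2·21/8)/(15/2)=-39/10
row 3: denom=6−2·4/15=82/15; d'=(3−2·-39/10)/(82/15)=81/41
row 4: denom=4−1·15/82=313/82; d'=(36−1·81/41)/(313/82)=2790/313
back: M4=2790/313
back: M3=81/41−15/82·2790/313=108/313
back: M2=-39/10−4/15·108/313=-2499/626
back: M1=21/8−1/4·-2499/626=1134/313
M: M0=0, M1=1134/313, M2=-2499/626, M3=108/313, M4=2790/313, M5=0
seg 0: a=0, c=M0/2=0, d=(M1−M0)/(6·2)=189/626, b=Δ0−h0·(2M0+M1)/6=-691/313
seg 1: a=-2, c=M1/2=567/313, d=(M2−M1)/(6·2)=-1589/2504, b=Δ1−h1·(2M1+M2)/6=443/313
seg 2: a=3, c=M2/2=-2499/1252, d=(M3−M2)/(6·2)=905/2504, b=Δ2−h2·(2M2+M3)/6=655/626
seg 3: a=0, c=M3/2=54/313, d=(M4−M3)/(6·1)=447/313, b=Δ3−h3·(2M3+M4)/6=-814/313
seg 4: a=-1, c=M4/2=1395/313, d=(M5−M4)/(6·1)=-465/313, b=Δ4−h4·(2M4+M5)/6=635/313
t_q=15/2 → seg 4, τ=1/2; S=-1+635/313·τ+1395/313·τ²+-465/313·τ³=2361/2504

  seg 0: a=0 b=-691/313 c=0 d=189/626
  seg 1: a=-2 b=443/313 c=567/313 d=-1589/2504
  seg 2: a=3 b=655/626 c=-2499/1252 d=905/2504
  seg 3: a=0 b=-814/313 c=54/313 d=447/313
  seg 4: a=-1 b=635/313 c=1395/313 d=-465/313
S(15/2) = 2361/2504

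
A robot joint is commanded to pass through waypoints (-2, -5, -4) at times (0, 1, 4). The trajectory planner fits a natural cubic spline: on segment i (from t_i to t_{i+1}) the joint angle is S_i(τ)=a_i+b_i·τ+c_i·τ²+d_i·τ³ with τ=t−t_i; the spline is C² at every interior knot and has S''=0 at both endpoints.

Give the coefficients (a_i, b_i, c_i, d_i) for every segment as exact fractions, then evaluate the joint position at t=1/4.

  seg 0: a=-2 b=-41/12 c=0 d=5/12
  seg 1: a=-5 b=-13/6 c=5/4 d=-5/36
S(1/4) = -729/256

Δ: Δ0=-3, Δ1=1/3
row 1: diag=8, rhs=20; c'=3/8, d'=5/2
back: M1=5/2
M: M0=0, M1=5/2, M2=0
seg 0: a=-2, c=M0/2=0, d=(M1−M0)/(6·1)=5/12, b=Δ0−h0·(2M0+M1)/6=-41/12
seg 1: a=-5, c=M1/2=5/4, d=(M2−M1)/(6·3)=-5/36, b=Δ1−h1·(2M1+M2)/6=-13/6
t_q=1/4 → seg 0, τ=1/4; S=-2+-41/12·τ+0·τ²+5/12·τ³=-729/256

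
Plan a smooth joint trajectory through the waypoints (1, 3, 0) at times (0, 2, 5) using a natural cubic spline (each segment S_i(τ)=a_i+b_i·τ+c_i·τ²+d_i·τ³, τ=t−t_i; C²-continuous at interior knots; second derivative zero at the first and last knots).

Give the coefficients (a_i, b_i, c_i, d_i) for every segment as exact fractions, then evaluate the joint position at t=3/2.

  seg 0: a=1 b=7/5 c=0 d=-1/10
  seg 1: a=3 b=1/5 c=-3/5 d=1/15
S(3/2) = 221/80

Δ: Δ0=1, Δ1=-1
row 1: diag=10, rhs=-12; c'=3/10, d'=-6/5
back: M1=-6/5
M: M0=0, M1=-6/5, M2=0
seg 0: a=1, c=M0/2=0, d=(M1−M0)/(6·2)=-1/10, b=Δ0−h0·(2M0+M1)/6=7/5
seg 1: a=3, c=M1/2=-3/5, d=(M2−M1)/(6·3)=1/15, b=Δ1−h1·(2M1+M2)/6=1/5
t_q=3/2 → seg 0, τ=3/2; S=1+7/5·τ+0·τ²+-1/10·τ³=221/80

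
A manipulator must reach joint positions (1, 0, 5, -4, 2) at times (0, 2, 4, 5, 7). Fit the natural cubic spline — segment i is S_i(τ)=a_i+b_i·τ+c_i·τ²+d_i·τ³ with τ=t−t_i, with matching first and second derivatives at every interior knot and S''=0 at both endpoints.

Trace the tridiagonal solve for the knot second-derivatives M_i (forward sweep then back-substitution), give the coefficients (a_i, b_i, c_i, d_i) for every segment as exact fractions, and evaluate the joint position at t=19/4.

Δ: Δ0=-1/2, Δ1=5/2, Δ2=-9, Δ3=3
row 1: diag=8, rhs=18; c'=1/4, d'=9/4
row 2: denom=6−2·1/4=11/2; d'=(-69−2·9/4)/(11/2)=-147/11
row 3: denom=6−1·2/11=64/11; d'=(72−1·-147/11)/(64/11)=939/64
back: M3=939/64
back: M2=-147/11−2/11·939/64=-513/32
back: M1=9/4−1/4·-513/32=801/128
M: M0=0, M1=801/128, M2=-513/32, M3=939/64, M4=0
seg 0: a=1, c=M0/2=0, d=(M1−M0)/(6·2)=267/512, b=Δ0−h0·(2M0+M1)/6=-331/128
seg 1: a=0, c=M1/2=801/256, d=(M2−M1)/(6·2)=-951/512, b=Δ1−h1·(2M1+M2)/6=235/64
seg 2: a=5, c=M2/2=-513/64, d=(M3−M2)/(6·1)=655/128, b=Δ2−h2·(2M2+M3)/6=-781/128
seg 3: a=-4, c=M3/2=939/128, d=(M4−M3)/(6·2)=-313/256, b=Δ3−h3·(2M3+M4)/6=-217/32
t_q=19/4 → seg 2, τ=3/4; S=5+-781/128·τ+-513/64·τ²+655/128·τ³=-15779/8192

  seg 0: a=1 b=-331/128 c=0 d=267/512
  seg 1: a=0 b=235/64 c=801/256 d=-951/512
  seg 2: a=5 b=-781/128 c=-513/64 d=655/128
  seg 3: a=-4 b=-217/32 c=939/128 d=-313/256
S(19/4) = -15779/8192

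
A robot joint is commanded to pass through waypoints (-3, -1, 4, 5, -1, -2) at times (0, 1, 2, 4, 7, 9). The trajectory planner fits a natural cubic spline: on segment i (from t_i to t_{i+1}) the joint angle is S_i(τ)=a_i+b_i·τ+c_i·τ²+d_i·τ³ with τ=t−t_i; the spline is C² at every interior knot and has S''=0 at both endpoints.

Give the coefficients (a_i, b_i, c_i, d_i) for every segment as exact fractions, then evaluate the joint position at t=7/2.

  seg 0: a=-3 b=3995/3866 c=0 d=3737/3866
  seg 1: a=-1 b=7603/1933 c=11211/3866 d=-7087/3866
  seg 2: a=4 b=16367/3866 c=-5025/1933 d=2833/7732
  seg 3: a=5 b=-6835/3866 c=-1551/3866 d=626/5799
  seg 4: a=-1 b=-4873/3866 c=2205/3866 d=-735/7732
S(7/2) = 354923/61856

Δ: Δ0=2, Δ1=5, Δ2=1/2, Δ3=-2, Δ4=-1/2
row 1: diag=4, rhs=18; c'=1/4, d'=9/2
row 2: denom=6−1·1/4=23/4; d'=(-27−1·9/2)/(23/4)=-126/23
row 3: denom=10−2·8/23=214/23; d'=(-15−2·-126/23)/(214/23)=-93/214
row 4: denom=10−3·69/214=1933/214; d'=(9−3·-93/214)/(1933/214)=2205/1933
back: M4=2205/1933
back: M3=-93/214−69/214·2205/1933=-1551/1933
back: M2=-126/23−8/23·-1551/1933=-10050/1933
back: M1=9/2−1/4·-10050/1933=11211/1933
M: M0=0, M1=11211/1933, M2=-10050/1933, M3=-1551/1933, M4=2205/1933, M5=0
seg 0: a=-3, c=M0/2=0, d=(M1−M0)/(6·1)=3737/3866, b=Δ0−h0·(2M0+M1)/6=3995/3866
seg 1: a=-1, c=M1/2=11211/3866, d=(M2−M1)/(6·1)=-7087/3866, b=Δ1−h1·(2M1+M2)/6=7603/1933
seg 2: a=4, c=M2/2=-5025/1933, d=(M3−M2)/(6·2)=2833/7732, b=Δ2−h2·(2M2+M3)/6=16367/3866
seg 3: a=5, c=M3/2=-1551/3866, d=(M4−M3)/(6·3)=626/5799, b=Δ3−h3·(2M3+M4)/6=-6835/3866
seg 4: a=-1, c=M4/2=2205/3866, d=(M5−M4)/(6·2)=-735/7732, b=Δ4−h4·(2M4+M5)/6=-4873/3866
t_q=7/2 → seg 2, τ=3/2; S=4+16367/3866·τ+-5025/1933·τ²+2833/7732·τ³=354923/61856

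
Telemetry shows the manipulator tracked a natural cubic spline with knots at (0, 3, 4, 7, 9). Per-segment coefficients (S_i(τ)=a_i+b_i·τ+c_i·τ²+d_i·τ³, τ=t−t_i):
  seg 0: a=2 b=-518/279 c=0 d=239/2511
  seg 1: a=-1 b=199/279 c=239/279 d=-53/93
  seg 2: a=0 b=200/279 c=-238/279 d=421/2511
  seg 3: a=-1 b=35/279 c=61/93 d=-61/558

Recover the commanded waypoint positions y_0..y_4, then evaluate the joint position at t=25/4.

y_0 = S_0(0) = a_0 = 2
y_1 = S_1(0) = a_1 = -1
y_2 = S_2(0) = a_2 = 0
y_3 = S_3(0) = a_3 = -1
y_4 = S_3(2) = 1
t_q=25/4 is in segment 2 (τ=9/4); S_2(τ)=-1579/1984

y_0=2 y_1=-1 y_2=0 y_3=-1 y_4=1
S(25/4) = -1579/1984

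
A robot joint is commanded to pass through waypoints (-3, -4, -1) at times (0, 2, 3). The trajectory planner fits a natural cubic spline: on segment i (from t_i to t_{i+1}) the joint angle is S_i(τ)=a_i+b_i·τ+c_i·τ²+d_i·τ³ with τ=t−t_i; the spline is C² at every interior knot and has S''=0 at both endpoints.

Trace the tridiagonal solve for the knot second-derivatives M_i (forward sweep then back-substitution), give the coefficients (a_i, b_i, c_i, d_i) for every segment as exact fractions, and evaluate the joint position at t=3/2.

Δ: Δ0=-1/2, Δ1=3
row 1: diag=6, rhs=21; c'=1/6, d'=7/2
back: M1=7/2
M: M0=0, M1=7/2, M2=0
seg 0: a=-3, c=M0/2=0, d=(M1−M0)/(6·2)=7/24, b=Δ0−h0·(2M0+M1)/6=-5/3
seg 1: a=-4, c=M1/2=7/4, d=(M2−M1)/(6·1)=-7/12, b=Δ1−h1·(2M1+M2)/6=11/6
t_q=3/2 → seg 0, τ=3/2; S=-3+-5/3·τ+0·τ²+7/24·τ³=-289/64

  seg 0: a=-3 b=-5/3 c=0 d=7/24
  seg 1: a=-4 b=11/6 c=7/4 d=-7/12
S(3/2) = -289/64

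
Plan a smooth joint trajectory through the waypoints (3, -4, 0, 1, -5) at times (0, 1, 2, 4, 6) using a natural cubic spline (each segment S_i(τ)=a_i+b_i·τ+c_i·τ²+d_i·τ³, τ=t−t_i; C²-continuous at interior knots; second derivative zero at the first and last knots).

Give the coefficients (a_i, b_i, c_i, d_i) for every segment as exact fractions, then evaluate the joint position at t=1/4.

Δ: Δ0=-7, Δ1=4, Δ2=1/2, Δ3=-3
row 1: diag=4, rhs=66; c'=1/4, d'=33/2
row 2: denom=6−1·1/4=23/4; d'=(-21−1·33/2)/(23/4)=-150/23
row 3: denom=8−2·8/23=168/23; d'=(-21−2·-150/23)/(168/23)=-61/56
back: M3=-61/56
back: M2=-150/23−8/23·-61/56=-43/7
back: M1=33/2−1/4·-43/7=505/28
M: M0=0, M1=505/28, M2=-43/7, M3=-61/56, M4=0
seg 0: a=3, c=M0/2=0, d=(M1−M0)/(6·1)=505/168, b=Δ0−h0·(2M0+M1)/6=-1681/168
seg 1: a=-4, c=M1/2=505/56, d=(M2−M1)/(6·1)=-677/168, b=Δ1−h1·(2M1+M2)/6=-83/84
seg 2: a=0, c=M2/2=-43/14, d=(M3−M2)/(6·2)=283/672, b=Δ2−h2·(2M2+M3)/6=119/24
seg 3: a=1, c=M3/2=-61/112, d=(M4−M3)/(6·2)=61/672, b=Δ3−h3·(2M3+M4)/6=-191/84
t_q=1/4 → seg 0, τ=1/4; S=3+-1681/168·τ+0·τ²+505/168·τ³=1955/3584

  seg 0: a=3 b=-1681/168 c=0 d=505/168
  seg 1: a=-4 b=-83/84 c=505/56 d=-677/168
  seg 2: a=0 b=119/24 c=-43/14 d=283/672
  seg 3: a=1 b=-191/84 c=-61/112 d=61/672
S(1/4) = 1955/3584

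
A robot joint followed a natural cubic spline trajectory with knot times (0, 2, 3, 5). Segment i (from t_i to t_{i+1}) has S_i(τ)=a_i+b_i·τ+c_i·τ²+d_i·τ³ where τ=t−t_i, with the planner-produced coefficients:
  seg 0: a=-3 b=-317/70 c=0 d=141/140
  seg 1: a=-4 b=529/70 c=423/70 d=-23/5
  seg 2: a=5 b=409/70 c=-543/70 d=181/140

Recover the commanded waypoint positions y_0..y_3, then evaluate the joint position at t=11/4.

y_0 = S_0(0) = a_0 = -3
y_1 = S_1(0) = a_1 = -4
y_2 = S_2(0) = a_2 = 5
y_3 = S_2(2) = -4
t_q=11/4 is in segment 1 (τ=3/4); S_1(τ)=7003/2240

y_0=-3 y_1=-4 y_2=5 y_3=-4
S(11/4) = 7003/2240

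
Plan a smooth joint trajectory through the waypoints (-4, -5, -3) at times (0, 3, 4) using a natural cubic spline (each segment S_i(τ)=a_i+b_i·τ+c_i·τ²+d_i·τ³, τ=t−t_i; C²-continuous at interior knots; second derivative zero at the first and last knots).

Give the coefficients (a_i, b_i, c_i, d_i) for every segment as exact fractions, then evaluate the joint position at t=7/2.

Δ: Δ0=-1/3, Δ1=2
row 1: diag=8, rhs=14; c'=1/8, d'=7/4
back: M1=7/4
M: M0=0, M1=7/4, M2=0
seg 0: a=-4, c=M0/2=0, d=(M1−M0)/(6·3)=7/72, b=Δ0−h0·(2M0+M1)/6=-29/24
seg 1: a=-5, c=M1/2=7/8, d=(M2−M1)/(6·1)=-7/24, b=Δ1−h1·(2M1+M2)/6=17/12
t_q=7/2 → seg 1, τ=1/2; S=-5+17/12·τ+7/8·τ²+-7/24·τ³=-263/64

  seg 0: a=-4 b=-29/24 c=0 d=7/72
  seg 1: a=-5 b=17/12 c=7/8 d=-7/24
S(7/2) = -263/64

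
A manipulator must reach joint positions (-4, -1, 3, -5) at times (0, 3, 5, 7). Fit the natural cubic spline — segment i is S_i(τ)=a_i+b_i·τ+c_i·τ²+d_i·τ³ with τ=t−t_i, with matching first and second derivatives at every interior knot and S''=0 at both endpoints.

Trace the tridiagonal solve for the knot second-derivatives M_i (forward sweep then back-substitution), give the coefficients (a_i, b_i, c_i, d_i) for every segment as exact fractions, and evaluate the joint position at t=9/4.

Δ: Δ0=1, Δ1=2, Δ2=-4
row 1: diag=10, rhs=6; c'=1/5, d'=3/5
row 2: denom=8−2·1/5=38/5; d'=(-36−2·3/5)/(38/5)=-93/19
back: M2=-93/19
back: M1=3/5−1/5·-93/19=30/19
M: M0=0, M1=30/19, M2=-93/19, M3=0
seg 0: a=-4, c=M0/2=0, d=(M1−M0)/(6·3)=5/57, b=Δ0−h0·(2M0+M1)/6=4/19
seg 1: a=-1, c=M1/2=15/19, d=(M2−M1)/(6·2)=-41/76, b=Δ1−h1·(2M1+M2)/6=49/19
seg 2: a=3, c=M2/2=-93/38, d=(M3−M2)/(6·2)=31/76, b=Δ2−h2·(2M2+M3)/6=-14/19
t_q=9/4 → seg 0, τ=9/4; S=-4+4/19·τ+0·τ²+5/57·τ³=-3073/1216

  seg 0: a=-4 b=4/19 c=0 d=5/57
  seg 1: a=-1 b=49/19 c=15/19 d=-41/76
  seg 2: a=3 b=-14/19 c=-93/38 d=31/76
S(9/4) = -3073/1216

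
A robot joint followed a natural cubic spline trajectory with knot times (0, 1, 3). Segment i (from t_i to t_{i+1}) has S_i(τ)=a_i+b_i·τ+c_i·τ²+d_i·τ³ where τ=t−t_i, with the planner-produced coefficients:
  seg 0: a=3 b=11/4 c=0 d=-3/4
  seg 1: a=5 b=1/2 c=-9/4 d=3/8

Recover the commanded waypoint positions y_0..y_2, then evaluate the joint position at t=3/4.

y_0=3 y_1=5 y_2=0
S(3/4) = 1215/256

y_0 = S_0(0) = a_0 = 3
y_1 = S_1(0) = a_1 = 5
y_2 = S_1(2) = 0
t_q=3/4 is in segment 0 (τ=3/4); S_0(τ)=1215/256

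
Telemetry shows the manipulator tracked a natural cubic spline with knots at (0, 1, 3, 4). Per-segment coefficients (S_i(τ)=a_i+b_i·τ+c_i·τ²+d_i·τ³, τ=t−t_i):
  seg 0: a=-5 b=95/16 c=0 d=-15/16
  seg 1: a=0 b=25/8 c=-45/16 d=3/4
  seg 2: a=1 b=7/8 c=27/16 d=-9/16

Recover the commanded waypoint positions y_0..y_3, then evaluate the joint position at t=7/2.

y_0 = S_0(0) = a_0 = -5
y_1 = S_1(0) = a_1 = 0
y_2 = S_2(0) = a_2 = 1
y_3 = S_2(1) = 3
t_q=7/2 is in segment 2 (τ=1/2); S_2(τ)=229/128

y_0=-5 y_1=0 y_2=1 y_3=3
S(7/2) = 229/128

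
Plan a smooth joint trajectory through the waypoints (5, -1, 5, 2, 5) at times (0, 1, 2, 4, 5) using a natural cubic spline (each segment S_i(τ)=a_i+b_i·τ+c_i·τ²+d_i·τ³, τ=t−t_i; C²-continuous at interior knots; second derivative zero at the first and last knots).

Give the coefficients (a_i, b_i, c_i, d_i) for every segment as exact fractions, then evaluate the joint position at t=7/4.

Δ: Δ0=-6, Δ1=6, Δ2=-3/2, Δ3=3
row 1: diag=4, rhs=72; c'=1/4, d'=18
row 2: denom=6−1·1/4=23/4; d'=(-45−1·18)/(23/4)=-252/23
row 3: denom=6−2·8/23=122/23; d'=(27−2·-252/23)/(122/23)=1125/122
back: M3=1125/122
back: M2=-252/23−8/23·1125/122=-864/61
back: M1=18−1/4·-864/61=1314/61
M: M0=0, M1=1314/61, M2=-864/61, M3=1125/122, M4=0
seg 0: a=5, c=M0/2=0, d=(M1−M0)/(6·1)=219/61, b=Δ0−h0·(2M0+M1)/6=-585/61
seg 1: a=-1, c=M1/2=657/61, d=(M2−M1)/(6·1)=-363/61, b=Δ1−h1·(2M1+M2)/6=72/61
seg 2: a=5, c=M2/2=-432/61, d=(M3−M2)/(6·2)=951/488, b=Δ2−h2·(2M2+M3)/6=297/61
seg 3: a=2, c=M3/2=1125/244, d=(M4−M3)/(6·1)=-375/244, b=Δ3−h3·(2M3+M4)/6=-9/122
t_q=7/4 → seg 1, τ=3/4; S=-1+72/61·τ+657/61·τ²+-363/61·τ³=13403/3904

  seg 0: a=5 b=-585/61 c=0 d=219/61
  seg 1: a=-1 b=72/61 c=657/61 d=-363/61
  seg 2: a=5 b=297/61 c=-432/61 d=951/488
  seg 3: a=2 b=-9/122 c=1125/244 d=-375/244
S(7/4) = 13403/3904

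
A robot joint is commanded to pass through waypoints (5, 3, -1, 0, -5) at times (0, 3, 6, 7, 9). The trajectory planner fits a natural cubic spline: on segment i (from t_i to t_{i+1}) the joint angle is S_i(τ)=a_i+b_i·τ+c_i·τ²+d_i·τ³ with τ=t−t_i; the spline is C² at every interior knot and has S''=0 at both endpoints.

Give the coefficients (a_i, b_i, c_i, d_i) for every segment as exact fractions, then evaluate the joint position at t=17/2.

Δ: Δ0=-2/3, Δ1=-4/3, Δ2=1, Δ3=-5/2
row 1: diag=12, rhs=-4; c'=1/4, d'=-1/3
row 2: denom=8−3·1/4=29/4; d'=(14−3·-1/3)/(29/4)=60/29
row 3: denom=6−1·4/29=170/29; d'=(-21−1·60/29)/(170/29)=-669/170
back: M3=-669/170
back: M2=60/29−4/29·-669/170=222/85
back: M1=-1/3−1/4·222/85=-503/510
M: M0=0, M1=-503/510, M2=222/85, M3=-669/170, M4=0
seg 0: a=5, c=M0/2=0, d=(M1−M0)/(6·3)=-503/9180, b=Δ0−h0·(2M0+M1)/6=-59/340
seg 1: a=3, c=M1/2=-503/1020, d=(M2−M1)/(6·3)=367/1836, b=Δ1−h1·(2M1+M2)/6=-281/170
seg 2: a=-1, c=M2/2=111/85, d=(M3−M2)/(6·1)=-371/340, b=Δ2−h2·(2M2+M3)/6=267/340
seg 3: a=0, c=M3/2=-669/340, d=(M4−M3)/(6·2)=223/680, b=Δ3−h3·(2M3+M4)/6=21/170
t_q=17/2 → seg 3, τ=3/2; S=0+21/170·τ+-669/340·τ²+223/680·τ³=-3411/1088

  seg 0: a=5 b=-59/340 c=0 d=-503/9180
  seg 1: a=3 b=-281/170 c=-503/1020 d=367/1836
  seg 2: a=-1 b=267/340 c=111/85 d=-371/340
  seg 3: a=0 b=21/170 c=-669/340 d=223/680
S(17/2) = -3411/1088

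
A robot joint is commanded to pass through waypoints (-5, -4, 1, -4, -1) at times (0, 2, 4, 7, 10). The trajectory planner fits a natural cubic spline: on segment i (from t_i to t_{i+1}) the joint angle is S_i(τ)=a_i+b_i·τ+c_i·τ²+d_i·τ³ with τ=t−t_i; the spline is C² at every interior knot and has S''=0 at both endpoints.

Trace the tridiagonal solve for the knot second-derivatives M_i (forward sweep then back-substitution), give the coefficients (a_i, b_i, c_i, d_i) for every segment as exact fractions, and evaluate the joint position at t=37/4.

Δ: Δ0=1/2, Δ1=5/2, Δ2=-5/3, Δ3=1
row 1: diag=8, rhs=12; c'=1/4, d'=3/2
row 2: denom=10−2·1/4=19/2; d'=(-25−2·3/2)/(19/2)=-56/19
row 3: denom=12−3·6/19=210/19; d'=(16−3·-56/19)/(210/19)=236/105
back: M3=236/105
back: M2=-56/19−6/19·236/105=-128/35
back: M1=3/2−1/4·-128/35=169/70
M: M0=0, M1=169/70, M2=-128/35, M3=236/105, M4=0
seg 0: a=-5, c=M0/2=0, d=(M1−M0)/(6·2)=169/840, b=Δ0−h0·(2M0+M1)/6=-32/105
seg 1: a=-4, c=M1/2=169/140, d=(M2−M1)/(6·2)=-85/168, b=Δ1−h1·(2M1+M2)/6=443/210
seg 2: a=1, c=M2/2=-64/35, d=(M3−M2)/(6·3)=62/189, b=Δ2−h2·(2M2+M3)/6=13/15
seg 3: a=-4, c=M3/2=118/105, d=(M4−M3)/(6·3)=-118/945, b=Δ3−h3·(2M3+M4)/6=-131/105
t_q=37/4 → seg 3, τ=9/4; S=-4+-131/105·τ+118/105·τ²+-118/945·τ³=-569/224

  seg 0: a=-5 b=-32/105 c=0 d=169/840
  seg 1: a=-4 b=443/210 c=169/140 d=-85/168
  seg 2: a=1 b=13/15 c=-64/35 d=62/189
  seg 3: a=-4 b=-131/105 c=118/105 d=-118/945
S(37/4) = -569/224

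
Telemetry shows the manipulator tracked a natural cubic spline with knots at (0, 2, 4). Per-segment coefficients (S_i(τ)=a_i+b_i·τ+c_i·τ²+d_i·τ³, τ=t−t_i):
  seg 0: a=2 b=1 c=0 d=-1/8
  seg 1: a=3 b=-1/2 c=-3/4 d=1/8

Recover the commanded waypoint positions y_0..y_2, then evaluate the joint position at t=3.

y_0=2 y_1=3 y_2=0
S(3) = 15/8

y_0 = S_0(0) = a_0 = 2
y_1 = S_1(0) = a_1 = 3
y_2 = S_1(2) = 0
t_q=3 is in segment 1 (τ=1); S_1(τ)=15/8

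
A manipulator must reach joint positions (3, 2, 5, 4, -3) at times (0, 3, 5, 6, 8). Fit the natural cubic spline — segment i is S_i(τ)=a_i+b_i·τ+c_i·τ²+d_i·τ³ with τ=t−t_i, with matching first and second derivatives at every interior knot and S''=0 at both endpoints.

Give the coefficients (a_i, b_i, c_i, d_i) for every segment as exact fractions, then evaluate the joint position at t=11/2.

  seg 0: a=3 b=-2257/1956 c=0 d=535/5868
  seg 1: a=2 b=1279/978 c=535/652 d=-1417/3912
  seg 2: a=5 b=119/489 c=-441/326 d=107/978
  seg 3: a=4 b=-2087/978 c=-167/163 d=167/978
S(11/2) = 12511/2608

Δ: Δ0=-1/3, Δ1=3/2, Δ2=-1, Δ3=-7/2
row 1: diag=10, rhs=11; c'=1/5, d'=11/10
row 2: denom=6−2·1/5=28/5; d'=(-15−2·11/10)/(28/5)=-43/14
row 3: denom=6−1·5/28=163/28; d'=(-15−1·-43/14)/(163/28)=-334/163
back: M3=-334/163
back: M2=-43/14−5/28·-334/163=-441/163
back: M1=11/10−1/5·-441/163=535/326
M: M0=0, M1=535/326, M2=-441/163, M3=-334/163, M4=0
seg 0: a=3, c=M0/2=0, d=(M1−M0)/(6·3)=535/5868, b=Δ0−h0·(2M0+M1)/6=-2257/1956
seg 1: a=2, c=M1/2=535/652, d=(M2−M1)/(6·2)=-1417/3912, b=Δ1−h1·(2M1+M2)/6=1279/978
seg 2: a=5, c=M2/2=-441/326, d=(M3−M2)/(6·1)=107/978, b=Δ2−h2·(2M2+M3)/6=119/489
seg 3: a=4, c=M3/2=-167/163, d=(M4−M3)/(6·2)=167/978, b=Δ3−h3·(2M3+M4)/6=-2087/978
t_q=11/2 → seg 2, τ=1/2; S=5+119/489·τ+-441/326·τ²+107/978·τ³=12511/2608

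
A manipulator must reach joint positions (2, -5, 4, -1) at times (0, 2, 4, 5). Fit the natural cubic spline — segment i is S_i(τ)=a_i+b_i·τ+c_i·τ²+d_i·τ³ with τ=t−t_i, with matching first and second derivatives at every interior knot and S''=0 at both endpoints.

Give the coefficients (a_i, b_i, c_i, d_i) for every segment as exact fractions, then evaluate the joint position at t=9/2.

Δ: Δ0=-7/2, Δ1=9/2, Δ2=-5
row 1: diag=8, rhs=48; c'=1/4, d'=6
row 2: denom=6−2·1/4=11/2; d'=(-57−2·6)/(11/2)=-138/11
back: M2=-138/11
back: M1=6−1/4·-138/11=201/22
M: M0=0, M1=201/22, M2=-138/11, M3=0
seg 0: a=2, c=M0/2=0, d=(M1−M0)/(6·2)=67/88, b=Δ0−h0·(2M0+M1)/6=-72/11
seg 1: a=-5, c=M1/2=201/44, d=(M2−M1)/(6·2)=-159/88, b=Δ1−h1·(2M1+M2)/6=57/22
seg 2: a=4, c=M2/2=-69/11, d=(M3−M2)/(6·1)=23/11, b=Δ2−h2·(2M2+M3)/6=-9/11
t_q=9/2 → seg 2, τ=1/2; S=4+-9/11·τ+-69/11·τ²+23/11·τ³=201/88

  seg 0: a=2 b=-72/11 c=0 d=67/88
  seg 1: a=-5 b=57/22 c=201/44 d=-159/88
  seg 2: a=4 b=-9/11 c=-69/11 d=23/11
S(9/2) = 201/88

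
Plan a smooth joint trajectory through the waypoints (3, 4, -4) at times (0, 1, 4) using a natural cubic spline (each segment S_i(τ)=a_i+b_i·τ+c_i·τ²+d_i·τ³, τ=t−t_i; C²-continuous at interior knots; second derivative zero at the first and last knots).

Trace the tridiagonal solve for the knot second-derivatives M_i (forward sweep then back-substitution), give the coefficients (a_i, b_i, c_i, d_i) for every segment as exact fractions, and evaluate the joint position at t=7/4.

  seg 0: a=3 b=35/24 c=0 d=-11/24
  seg 1: a=4 b=1/12 c=-11/8 d=11/72
S(7/4) = 1717/512

Δ: Δ0=1, Δ1=-8/3
row 1: diag=8, rhs=-22; c'=3/8, d'=-11/4
back: M1=-11/4
M: M0=0, M1=-11/4, M2=0
seg 0: a=3, c=M0/2=0, d=(M1−M0)/(6·1)=-11/24, b=Δ0−h0·(2M0+M1)/6=35/24
seg 1: a=4, c=M1/2=-11/8, d=(M2−M1)/(6·3)=11/72, b=Δ1−h1·(2M1+M2)/6=1/12
t_q=7/4 → seg 1, τ=3/4; S=4+1/12·τ+-11/8·τ²+11/72·τ³=1717/512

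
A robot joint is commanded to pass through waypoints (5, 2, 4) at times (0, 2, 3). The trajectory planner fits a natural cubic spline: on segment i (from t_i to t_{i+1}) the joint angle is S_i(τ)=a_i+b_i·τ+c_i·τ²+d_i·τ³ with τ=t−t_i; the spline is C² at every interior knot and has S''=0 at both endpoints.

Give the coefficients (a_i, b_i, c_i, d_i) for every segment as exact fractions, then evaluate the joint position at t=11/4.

Δ: Δ0=-3/2, Δ1=2
row 1: diag=6, rhs=21; c'=1/6, d'=7/2
back: M1=7/2
M: M0=0, M1=7/2, M2=0
seg 0: a=5, c=M0/2=0, d=(M1−M0)/(6·2)=7/24, b=Δ0−h0·(2M0+M1)/6=-8/3
seg 1: a=2, c=M1/2=7/4, d=(M2−M1)/(6·1)=-7/12, b=Δ1−h1·(2M1+M2)/6=5/6
t_q=11/4 → seg 1, τ=3/4; S=2+5/6·τ+7/4·τ²+-7/12·τ³=861/256

  seg 0: a=5 b=-8/3 c=0 d=7/24
  seg 1: a=2 b=5/6 c=7/4 d=-7/12
S(11/4) = 861/256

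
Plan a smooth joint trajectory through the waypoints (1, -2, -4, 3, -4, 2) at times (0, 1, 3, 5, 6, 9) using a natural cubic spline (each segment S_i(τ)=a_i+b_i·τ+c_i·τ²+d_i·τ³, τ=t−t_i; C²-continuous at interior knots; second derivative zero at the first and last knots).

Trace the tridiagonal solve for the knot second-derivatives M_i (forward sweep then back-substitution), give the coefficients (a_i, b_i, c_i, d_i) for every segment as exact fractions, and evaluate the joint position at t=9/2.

Δ: Δ0=-3, Δ1=-1, Δ2=7/2, Δ3=-7, Δ4=2
row 1: diag=6, rhs=12; c'=1/3, d'=2
row 2: denom=8−2·1/3=22/3; d'=(27−2·2)/(22/3)=69/22
row 3: denom=6−2·3/11=60/11; d'=(-63−2·69/22)/(60/11)=-127/10
row 4: denom=8−1·11/60=469/60; d'=(54−1·-127/10)/(469/60)=4002/469
back: M4=4002/469
back: M3=-127/10−11/60·4002/469=-6690/469
back: M2=69/22−3/11·-6690/469=6591/938
back: M1=2−1/3·6591/938=-321/938
M: M0=0, M1=-321/938, M2=6591/938, M3=-6690/469, M4=4002/469, M5=0
seg 0: a=1, c=M0/2=0, d=(M1−M0)/(6·1)=-107/1876, b=Δ0−h0·(2M0+M1)/6=-5521/1876
seg 1: a=-2, c=M1/2=-321/1876, d=(M2−M1)/(6·2)=288/469, b=Δ1−h1·(2M1+M2)/6=-2921/938
seg 2: a=-4, c=M2/2=6591/1876, d=(M3−M2)/(6·2)=-951/536, b=Δ2−h2·(2M2+M3)/6=3349/938
seg 3: a=3, c=M3/2=-3345/469, d=(M4−M3)/(6·1)=1782/469, b=Δ3−h3·(2M3+M4)/6=-1720/469
seg 4: a=-4, c=M4/2=2001/469, d=(M5−M4)/(6·3)=-667/1407, b=Δ4−h4·(2M4+M5)/6=-3064/469
t_q=9/2 → seg 2, τ=3/2; S=-4+3349/938·τ+6591/1876·τ²+-951/536·τ³=98225/30016

  seg 0: a=1 b=-5521/1876 c=0 d=-107/1876
  seg 1: a=-2 b=-2921/938 c=-321/1876 d=288/469
  seg 2: a=-4 b=3349/938 c=6591/1876 d=-951/536
  seg 3: a=3 b=-1720/469 c=-3345/469 d=1782/469
  seg 4: a=-4 b=-3064/469 c=2001/469 d=-667/1407
S(9/2) = 98225/30016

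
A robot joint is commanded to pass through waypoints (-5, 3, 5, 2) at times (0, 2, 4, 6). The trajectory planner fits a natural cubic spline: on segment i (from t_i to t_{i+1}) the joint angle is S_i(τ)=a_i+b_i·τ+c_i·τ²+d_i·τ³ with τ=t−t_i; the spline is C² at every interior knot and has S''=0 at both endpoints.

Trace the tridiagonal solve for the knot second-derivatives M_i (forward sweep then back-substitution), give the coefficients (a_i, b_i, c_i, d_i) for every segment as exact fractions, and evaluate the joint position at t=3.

  seg 0: a=-5 b=139/30 c=0 d=-19/120
  seg 1: a=3 b=41/15 c=-19/20 d=1/24
  seg 2: a=5 b=-17/30 c=-7/10 d=7/60
S(3) = 193/40

Δ: Δ0=4, Δ1=1, Δ2=-3/2
row 1: diag=8, rhs=-18; c'=1/4, d'=-9/4
row 2: denom=8−2·1/4=15/2; d'=(-15−2·-9/4)/(15/2)=-7/5
back: M2=-7/5
back: M1=-9/4−1/4·-7/5=-19/10
M: M0=0, M1=-19/10, M2=-7/5, M3=0
seg 0: a=-5, c=M0/2=0, d=(M1−M0)/(6·2)=-19/120, b=Δ0−h0·(2M0+M1)/6=139/30
seg 1: a=3, c=M1/2=-19/20, d=(M2−M1)/(6·2)=1/24, b=Δ1−h1·(2M1+M2)/6=41/15
seg 2: a=5, c=M2/2=-7/10, d=(M3−M2)/(6·2)=7/60, b=Δ2−h2·(2M2+M3)/6=-17/30
t_q=3 → seg 1, τ=1; S=3+41/15·τ+-19/20·τ²+1/24·τ³=193/40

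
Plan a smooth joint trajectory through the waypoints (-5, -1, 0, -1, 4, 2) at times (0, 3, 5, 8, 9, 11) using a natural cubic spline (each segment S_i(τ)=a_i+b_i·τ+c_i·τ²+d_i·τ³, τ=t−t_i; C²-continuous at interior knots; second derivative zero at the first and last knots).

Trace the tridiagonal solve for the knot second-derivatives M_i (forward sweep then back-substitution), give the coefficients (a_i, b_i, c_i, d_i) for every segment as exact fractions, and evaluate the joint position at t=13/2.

  seg 0: a=-5 b=5417/3972 c=0 d=-121/35748
  seg 1: a=-1 b=2527/1986 c=-121/3972 d=-471/2648
  seg 2: a=0 b=-977/993 c=-1090/993 d=3916/8937
  seg 3: a=-1 b=4231/993 c=942/331 d=-2092/993
  seg 4: a=4 b=3607/993 c=-1150/331 d=575/993
S(13/2) = -1633/662

Δ: Δ0=4/3, Δ1=1/2, Δ2=-1/3, Δ3=5, Δ4=-1
row 1: diag=10, rhs=-5; c'=1/5, d'=-1/2
row 2: denom=10−2·1/5=48/5; d'=(-5−2·-1/2)/(48/5)=-5/12
row 3: denom=8−3·5/16=113/16; d'=(32−3·-5/12)/(113/16)=532/113
row 4: denom=6−1·16/113=662/113; d'=(-36−1·532/113)/(662/113)=-2300/331
back: M4=-2300/331
back: M3=532/113−16/113·-2300/331=1884/331
back: M2=-5/12−5/16·1884/331=-2180/993
back: M1=-1/2−1/5·-2180/993=-121/1986
M: M0=0, M1=-121/1986, M2=-2180/993, M3=1884/331, M4=-2300/331, M5=0
seg 0: a=-5, c=M0/2=0, d=(M1−M0)/(6·3)=-121/35748, b=Δ0−h0·(2M0+M1)/6=5417/3972
seg 1: a=-1, c=M1/2=-121/3972, d=(M2−M1)/(6·2)=-471/2648, b=Δ1−h1·(2M1+M2)/6=2527/1986
seg 2: a=0, c=M2/2=-1090/993, d=(M3−M2)/(6·3)=3916/8937, b=Δ2−h2·(2M2+M3)/6=-977/993
seg 3: a=-1, c=M3/2=942/331, d=(M4−M3)/(6·1)=-2092/993, b=Δ3−h3·(2M3+M4)/6=4231/993
seg 4: a=4, c=M4/2=-1150/331, d=(M5−M4)/(6·2)=575/993, b=Δ4−h4·(2M4+M5)/6=3607/993
t_q=13/2 → seg 2, τ=3/2; S=0+-977/993·τ+-1090/993·τ²+3916/8937·τ³=-1633/662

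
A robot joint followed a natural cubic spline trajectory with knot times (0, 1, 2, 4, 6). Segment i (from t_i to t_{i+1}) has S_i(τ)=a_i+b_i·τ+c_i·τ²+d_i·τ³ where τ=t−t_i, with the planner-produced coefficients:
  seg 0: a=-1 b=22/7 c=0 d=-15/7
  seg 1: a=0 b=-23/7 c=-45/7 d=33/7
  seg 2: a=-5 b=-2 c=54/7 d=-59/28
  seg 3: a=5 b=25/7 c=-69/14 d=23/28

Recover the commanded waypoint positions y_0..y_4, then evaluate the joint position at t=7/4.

y_0 = S_0(0) = a_0 = -1
y_1 = S_1(0) = a_1 = 0
y_2 = S_2(0) = a_2 = -5
y_3 = S_3(0) = a_3 = 5
y_4 = S_3(2) = -1
t_q=7/4 is in segment 1 (τ=3/4); S_1(τ)=-1833/448

y_0=-1 y_1=0 y_2=-5 y_3=5 y_4=-1
S(7/4) = -1833/448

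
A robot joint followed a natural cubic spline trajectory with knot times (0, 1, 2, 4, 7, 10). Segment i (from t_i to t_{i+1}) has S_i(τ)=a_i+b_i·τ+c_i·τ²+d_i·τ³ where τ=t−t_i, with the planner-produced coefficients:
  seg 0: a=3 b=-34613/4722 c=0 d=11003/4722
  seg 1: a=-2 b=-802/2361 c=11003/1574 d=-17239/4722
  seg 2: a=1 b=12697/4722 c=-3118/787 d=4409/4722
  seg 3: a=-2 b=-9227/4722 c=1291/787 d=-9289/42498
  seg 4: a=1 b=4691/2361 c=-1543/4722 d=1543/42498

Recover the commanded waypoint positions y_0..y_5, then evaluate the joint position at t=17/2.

y_0=3 y_1=-2 y_2=1 y_3=-2 y_4=1 y_5=5
S(17/2) = 42405/12592

y_0 = S_0(0) = a_0 = 3
y_1 = S_1(0) = a_1 = -2
y_2 = S_2(0) = a_2 = 1
y_3 = S_3(0) = a_3 = -2
y_4 = S_4(0) = a_4 = 1
y_5 = S_4(3) = 5
t_q=17/2 is in segment 4 (τ=3/2); S_4(τ)=42405/12592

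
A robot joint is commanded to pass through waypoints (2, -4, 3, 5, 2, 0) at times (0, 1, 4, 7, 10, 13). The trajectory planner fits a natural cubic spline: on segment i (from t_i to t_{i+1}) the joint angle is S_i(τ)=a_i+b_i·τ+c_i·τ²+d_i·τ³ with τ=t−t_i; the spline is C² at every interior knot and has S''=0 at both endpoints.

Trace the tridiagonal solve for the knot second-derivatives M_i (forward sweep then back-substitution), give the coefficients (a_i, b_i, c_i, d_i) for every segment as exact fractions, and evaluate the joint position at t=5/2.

Δ: Δ0=-6, Δ1=7/3, Δ2=2/3, Δ3=-1, Δ4=-2/3
row 1: diag=8, rhs=50; c'=3/8, d'=25/4
row 2: denom=12−3·3/8=87/8; d'=(-10−3·25/4)/(87/8)=-230/87
row 3: denom=12−3·8/29=324/29; d'=(-10−3·-230/87)/(324/29)=-5/27
row 4: denom=12−3·29/108=403/36; d'=(2−3·-5/27)/(403/36)=92/403
back: M4=92/403
back: M3=-5/27−29/108·92/403=-298/1209
back: M2=-230/87−8/29·-298/1209=-1038/403
back: M1=25/4−3/8·-1038/403=2908/403
M: M0=0, M1=2908/403, M2=-1038/403, M3=-298/1209, M4=92/403, M5=0
seg 0: a=2, c=M0/2=0, d=(M1−M0)/(6·1)=1454/1209, b=Δ0−h0·(2M0+M1)/6=-8708/1209
seg 1: a=-4, c=M1/2=1454/403, d=(M2−M1)/(6·3)=-1973/3627, b=Δ1−h1·(2M1+M2)/6=-4346/1209
seg 2: a=3, c=M2/2=-519/403, d=(M3−M2)/(6·3)=1408/10881, b=Δ2−h2·(2M2+M3)/6=313/93
seg 3: a=5, c=M3/2=-149/1209, d=(M4−M3)/(6·3)=287/10881, b=Δ3−h3·(2M3+M4)/6=-1049/1209
seg 4: a=2, c=M4/2=46/403, d=(M5−M4)/(6·3)=-46/3627, b=Δ4−h4·(2M4+M5)/6=-1082/1209
t_q=5/2 → seg 1, τ=3/2; S=-4+-4346/1209·τ+1454/403·τ²+-1973/3627·τ³=-10027/3224

  seg 0: a=2 b=-8708/1209 c=0 d=1454/1209
  seg 1: a=-4 b=-4346/1209 c=1454/403 d=-1973/3627
  seg 2: a=3 b=313/93 c=-519/403 d=1408/10881
  seg 3: a=5 b=-1049/1209 c=-149/1209 d=287/10881
  seg 4: a=2 b=-1082/1209 c=46/403 d=-46/3627
S(5/2) = -10027/3224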